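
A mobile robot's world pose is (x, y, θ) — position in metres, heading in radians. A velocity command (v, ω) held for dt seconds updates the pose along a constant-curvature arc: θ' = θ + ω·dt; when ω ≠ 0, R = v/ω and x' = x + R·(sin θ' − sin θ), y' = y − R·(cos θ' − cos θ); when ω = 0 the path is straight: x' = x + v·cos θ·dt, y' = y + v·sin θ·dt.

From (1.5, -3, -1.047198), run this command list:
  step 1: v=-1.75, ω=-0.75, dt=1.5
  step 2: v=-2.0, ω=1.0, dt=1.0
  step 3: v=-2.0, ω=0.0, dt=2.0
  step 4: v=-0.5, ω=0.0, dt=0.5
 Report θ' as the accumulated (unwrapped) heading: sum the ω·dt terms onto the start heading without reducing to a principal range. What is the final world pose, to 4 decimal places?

(0.1414, 5.3115, -1.1722)

step 1: θ'=-2.1722 (R=2.3333) → pose (1.5968, -0.5131, -2.1722)
step 2: θ'=-1.1722 (R=-2.0000) → pose (1.7909, 1.3947, -1.1722)
step 3: θ'=-1.1722 (straight) → pose (0.2384, 5.0811, -1.1722)
step 4: θ'=-1.1722 (straight) → pose (0.1414, 5.3115, -1.1722)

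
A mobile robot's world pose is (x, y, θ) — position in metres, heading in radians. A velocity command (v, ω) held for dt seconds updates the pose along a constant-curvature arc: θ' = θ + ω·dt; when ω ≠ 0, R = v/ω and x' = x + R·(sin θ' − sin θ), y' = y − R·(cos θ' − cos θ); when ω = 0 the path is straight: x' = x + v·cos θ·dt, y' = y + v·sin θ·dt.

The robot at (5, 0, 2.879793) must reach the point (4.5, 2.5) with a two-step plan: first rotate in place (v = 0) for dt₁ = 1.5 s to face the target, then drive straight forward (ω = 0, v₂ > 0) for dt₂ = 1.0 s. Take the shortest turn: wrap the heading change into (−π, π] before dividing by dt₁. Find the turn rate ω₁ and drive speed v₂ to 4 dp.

ω₁ = -0.7411, v₂ = 2.5495

heading to target = atan2(2.5−0, 4.5−5) = 1.7682
Δθ = wrap(1.7682 − 2.8798) = -1.1116; ω₁ = Δθ/dt₁ = -0.7411
distance = √((4.5−5)² + (2.5−0)²) = 2.5495; v₂ = distance/dt₂ = 2.5495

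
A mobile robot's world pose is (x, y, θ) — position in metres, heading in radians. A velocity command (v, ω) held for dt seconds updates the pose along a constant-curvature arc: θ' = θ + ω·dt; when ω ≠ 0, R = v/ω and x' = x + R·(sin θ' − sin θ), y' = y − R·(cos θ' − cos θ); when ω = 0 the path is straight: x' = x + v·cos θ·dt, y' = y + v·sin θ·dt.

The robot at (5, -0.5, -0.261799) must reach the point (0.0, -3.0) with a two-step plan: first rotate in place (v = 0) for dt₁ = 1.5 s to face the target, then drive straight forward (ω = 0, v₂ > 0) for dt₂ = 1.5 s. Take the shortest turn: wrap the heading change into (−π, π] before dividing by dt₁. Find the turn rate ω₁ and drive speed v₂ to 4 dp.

heading to target = atan2(-3−-0.5, 0−5) = -2.6779
Δθ = wrap(-2.6779 − -0.2618) = -2.4161; ω₁ = Δθ/dt₁ = -1.6108
distance = √((0−5)² + (-3−-0.5)²) = 5.5902; v₂ = distance/dt₂ = 3.7268

ω₁ = -1.6108, v₂ = 3.7268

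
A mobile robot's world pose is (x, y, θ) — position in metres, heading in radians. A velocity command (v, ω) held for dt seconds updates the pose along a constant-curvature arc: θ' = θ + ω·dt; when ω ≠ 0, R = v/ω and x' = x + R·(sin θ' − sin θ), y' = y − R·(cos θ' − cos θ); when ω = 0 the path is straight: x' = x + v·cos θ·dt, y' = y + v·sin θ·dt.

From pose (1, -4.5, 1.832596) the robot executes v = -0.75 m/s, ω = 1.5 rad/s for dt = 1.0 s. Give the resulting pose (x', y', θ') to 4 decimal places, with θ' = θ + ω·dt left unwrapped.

θ' = 1.8326 + 1.5·1.0 = 3.3326
R = v/ω = -0.75/1.5 = -0.5000
x' = 1 + -0.5000·(sin 3.3326 − sin 1.8326) = 1.5779
y' = -4.5 − -0.5000·(cos 3.3326 − cos 1.8326) = -4.8615

(1.5779, -4.8615, 3.3326)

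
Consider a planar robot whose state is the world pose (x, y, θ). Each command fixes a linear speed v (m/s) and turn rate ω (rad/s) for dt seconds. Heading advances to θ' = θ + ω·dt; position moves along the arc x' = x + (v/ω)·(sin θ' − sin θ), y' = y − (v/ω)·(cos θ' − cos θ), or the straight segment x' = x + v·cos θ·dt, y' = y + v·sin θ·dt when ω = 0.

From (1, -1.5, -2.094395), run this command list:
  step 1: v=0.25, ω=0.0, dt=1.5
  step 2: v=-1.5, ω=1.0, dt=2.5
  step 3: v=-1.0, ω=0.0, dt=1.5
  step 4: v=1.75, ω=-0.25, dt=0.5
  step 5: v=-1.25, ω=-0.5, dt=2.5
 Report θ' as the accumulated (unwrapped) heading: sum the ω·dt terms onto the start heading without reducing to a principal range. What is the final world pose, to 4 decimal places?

step 1: θ'=-2.0944 (straight) → pose (0.8125, -1.8248, -2.0944)
step 2: θ'=0.4056 (R=-1.5000) → pose (-1.0784, 0.3035, 0.4056)
step 3: θ'=0.4056 (straight) → pose (-2.4567, -0.2883, 0.4056)
step 4: θ'=0.2806 (R=-7.0000) → pose (-1.6332, 0.0058, 0.2806)
step 5: θ'=-0.9694 (R=2.5000) → pose (-4.3869, 0.9936, -0.9694)

(-4.3869, 0.9936, -0.9694)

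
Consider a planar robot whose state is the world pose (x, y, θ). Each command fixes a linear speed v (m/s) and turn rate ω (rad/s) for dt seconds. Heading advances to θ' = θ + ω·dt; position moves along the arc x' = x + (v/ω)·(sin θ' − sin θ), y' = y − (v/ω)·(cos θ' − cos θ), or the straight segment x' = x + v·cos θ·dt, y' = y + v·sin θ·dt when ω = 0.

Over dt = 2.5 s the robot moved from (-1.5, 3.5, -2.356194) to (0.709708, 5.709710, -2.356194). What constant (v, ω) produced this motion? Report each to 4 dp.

Δθ = -2.356194 − -2.356194 = 0.000000
ω = Δθ/dt = 0.000000/2.5 = 0.0000
ω = 0 → v = (Δx·cos θ + Δy·sin θ)/dt = -1.2500

v = -1.2500, ω = 0.0000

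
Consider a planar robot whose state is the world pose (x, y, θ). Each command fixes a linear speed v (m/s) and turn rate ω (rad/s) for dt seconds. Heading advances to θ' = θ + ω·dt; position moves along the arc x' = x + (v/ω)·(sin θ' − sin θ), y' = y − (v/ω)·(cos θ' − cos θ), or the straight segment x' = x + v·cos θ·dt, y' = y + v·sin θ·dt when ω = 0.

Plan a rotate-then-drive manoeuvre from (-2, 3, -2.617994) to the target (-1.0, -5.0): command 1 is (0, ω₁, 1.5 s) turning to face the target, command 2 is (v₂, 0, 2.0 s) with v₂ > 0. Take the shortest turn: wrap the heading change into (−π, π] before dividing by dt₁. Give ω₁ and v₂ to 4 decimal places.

ω₁ = 0.7810, v₂ = 4.0311

heading to target = atan2(-5−3, -1−-2) = -1.4464
Δθ = wrap(-1.4464 − -2.6180) = 1.1716; ω₁ = Δθ/dt₁ = 0.7810
distance = √((-1−-2)² + (-5−3)²) = 8.0623; v₂ = distance/dt₂ = 4.0311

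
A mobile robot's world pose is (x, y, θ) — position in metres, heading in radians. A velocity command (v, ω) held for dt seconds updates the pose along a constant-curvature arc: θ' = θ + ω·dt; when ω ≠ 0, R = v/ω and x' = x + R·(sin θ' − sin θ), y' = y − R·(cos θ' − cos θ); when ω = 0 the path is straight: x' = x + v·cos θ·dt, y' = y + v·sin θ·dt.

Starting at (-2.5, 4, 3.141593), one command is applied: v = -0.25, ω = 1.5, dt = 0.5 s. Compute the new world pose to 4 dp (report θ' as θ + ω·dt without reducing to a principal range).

(-2.3864, 4.0447, 3.8916)

θ' = 3.1416 + 1.5·0.5 = 3.8916
R = v/ω = -0.25/1.5 = -0.1667
x' = -2.5 + -0.1667·(sin 3.8916 − sin 3.1416) = -2.3864
y' = 4 − -0.1667·(cos 3.8916 − cos 3.1416) = 4.0447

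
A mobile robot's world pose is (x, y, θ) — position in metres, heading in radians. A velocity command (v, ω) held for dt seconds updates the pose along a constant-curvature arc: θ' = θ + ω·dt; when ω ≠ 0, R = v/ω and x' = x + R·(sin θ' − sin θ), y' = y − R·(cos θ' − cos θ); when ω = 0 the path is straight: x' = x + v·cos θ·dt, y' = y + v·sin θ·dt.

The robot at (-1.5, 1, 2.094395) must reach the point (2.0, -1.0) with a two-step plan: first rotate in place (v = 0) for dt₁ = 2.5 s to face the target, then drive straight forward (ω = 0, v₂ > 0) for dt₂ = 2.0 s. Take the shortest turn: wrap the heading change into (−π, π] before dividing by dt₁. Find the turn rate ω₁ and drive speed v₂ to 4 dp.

heading to target = atan2(-1−1, 2−-1.5) = -0.5191
Δθ = wrap(-0.5191 − 2.0944) = -2.6135; ω₁ = Δθ/dt₁ = -1.0454
distance = √((2−-1.5)² + (-1−1)²) = 4.0311; v₂ = distance/dt₂ = 2.0156

ω₁ = -1.0454, v₂ = 2.0156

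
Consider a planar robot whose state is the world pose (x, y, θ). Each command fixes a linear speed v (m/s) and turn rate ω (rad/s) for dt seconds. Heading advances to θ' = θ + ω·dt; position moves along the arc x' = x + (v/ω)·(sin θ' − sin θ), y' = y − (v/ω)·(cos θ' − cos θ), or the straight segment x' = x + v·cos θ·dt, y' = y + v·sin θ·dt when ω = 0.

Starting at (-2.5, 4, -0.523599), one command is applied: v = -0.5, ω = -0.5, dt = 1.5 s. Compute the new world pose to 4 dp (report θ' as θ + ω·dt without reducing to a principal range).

θ' = -0.5236 + -0.5·1.5 = -1.2736
R = v/ω = -0.5/-0.5 = 1.0000
x' = -2.5 + 1.0000·(sin -1.2736 − sin -0.5236) = -2.9562
y' = 4 − 1.0000·(cos -1.2736 − cos -0.5236) = 4.5732

(-2.9562, 4.5732, -1.2736)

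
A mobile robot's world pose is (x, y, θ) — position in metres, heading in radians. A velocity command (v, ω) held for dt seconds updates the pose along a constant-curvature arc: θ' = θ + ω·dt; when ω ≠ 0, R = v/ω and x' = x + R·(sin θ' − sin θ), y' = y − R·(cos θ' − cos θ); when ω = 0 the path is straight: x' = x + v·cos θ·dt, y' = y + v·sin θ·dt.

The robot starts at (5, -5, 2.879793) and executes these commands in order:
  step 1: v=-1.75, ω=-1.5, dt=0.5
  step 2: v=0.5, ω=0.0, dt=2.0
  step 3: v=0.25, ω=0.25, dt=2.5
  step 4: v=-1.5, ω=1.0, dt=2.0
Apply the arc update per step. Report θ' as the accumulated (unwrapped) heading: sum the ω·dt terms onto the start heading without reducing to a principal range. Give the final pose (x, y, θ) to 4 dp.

(6.7507, -2.8118, 4.7548)

step 1: θ'=2.1298 (R=1.1667) → pose (5.6871, -5.5082, 2.1298)
step 2: θ'=2.1298 (straight) → pose (5.1568, -4.6604, 2.1298)
step 3: θ'=2.7548 (R=1.0000) → pose (4.6862, -4.2646, 2.7548)
step 4: θ'=4.7548 (R=-1.5000) → pose (6.7507, -2.8118, 4.7548)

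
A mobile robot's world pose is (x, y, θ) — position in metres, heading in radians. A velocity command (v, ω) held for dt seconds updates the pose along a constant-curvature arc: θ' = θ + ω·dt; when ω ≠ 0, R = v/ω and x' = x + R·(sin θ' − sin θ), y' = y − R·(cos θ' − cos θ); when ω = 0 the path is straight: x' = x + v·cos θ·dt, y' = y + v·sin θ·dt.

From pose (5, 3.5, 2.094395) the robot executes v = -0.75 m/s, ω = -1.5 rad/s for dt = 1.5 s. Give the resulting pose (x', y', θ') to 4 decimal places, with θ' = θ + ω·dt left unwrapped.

(4.4895, 2.7560, -0.1556)

θ' = 2.0944 + -1.5·1.5 = -0.1556
R = v/ω = -0.75/-1.5 = 0.5000
x' = 5 + 0.5000·(sin -0.1556 − sin 2.0944) = 4.4895
y' = 3.5 − 0.5000·(cos -0.1556 − cos 2.0944) = 2.7560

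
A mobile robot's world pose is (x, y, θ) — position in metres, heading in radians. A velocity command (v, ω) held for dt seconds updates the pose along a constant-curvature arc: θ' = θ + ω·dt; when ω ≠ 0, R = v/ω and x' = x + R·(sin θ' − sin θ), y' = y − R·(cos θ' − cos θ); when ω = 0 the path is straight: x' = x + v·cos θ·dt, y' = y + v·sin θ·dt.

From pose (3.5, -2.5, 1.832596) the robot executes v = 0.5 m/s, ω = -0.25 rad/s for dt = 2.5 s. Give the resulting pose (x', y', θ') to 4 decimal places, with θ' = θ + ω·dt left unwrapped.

θ' = 1.8326 + -0.25·2.5 = 1.2076
R = v/ω = 0.5/-0.25 = -2.0000
x' = 3.5 + -2.0000·(sin 1.2076 − sin 1.8326) = 3.5623
y' = -2.5 − -2.0000·(cos 1.2076 − cos 1.8326) = -1.2718

(3.5623, -1.2718, 1.2076)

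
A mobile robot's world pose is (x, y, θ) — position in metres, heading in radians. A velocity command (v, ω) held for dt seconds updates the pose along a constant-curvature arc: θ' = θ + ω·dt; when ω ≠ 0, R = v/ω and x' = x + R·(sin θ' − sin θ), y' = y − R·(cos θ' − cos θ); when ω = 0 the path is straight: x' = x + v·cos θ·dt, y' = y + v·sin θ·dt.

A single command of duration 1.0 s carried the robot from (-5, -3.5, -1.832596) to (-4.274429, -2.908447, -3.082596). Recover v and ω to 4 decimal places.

Δθ = -3.082596 − -1.832596 = -1.250000
ω = Δθ/dt = -1.250000/1.0 = -1.2500
R = Δx/(sin θ' − sin θ) = 0.8000
v = R·ω = 0.8000·-1.2500 = -1.0000

v = -1.0000, ω = -1.2500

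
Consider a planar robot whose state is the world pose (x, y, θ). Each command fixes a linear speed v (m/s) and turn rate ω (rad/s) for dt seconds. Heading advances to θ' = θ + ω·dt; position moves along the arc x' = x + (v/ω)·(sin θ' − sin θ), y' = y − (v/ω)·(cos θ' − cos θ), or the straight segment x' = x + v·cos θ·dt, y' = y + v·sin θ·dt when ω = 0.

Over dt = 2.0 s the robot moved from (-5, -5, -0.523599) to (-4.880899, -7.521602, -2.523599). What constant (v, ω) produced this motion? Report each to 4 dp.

v = 1.5000, ω = -1.0000

Δθ = -2.523599 − -0.523599 = -2.000000
ω = Δθ/dt = -2.000000/2.0 = -1.0000
R = −Δy/(cos θ' − cos θ) = -1.5000
v = R·ω = -1.5000·-1.0000 = 1.5000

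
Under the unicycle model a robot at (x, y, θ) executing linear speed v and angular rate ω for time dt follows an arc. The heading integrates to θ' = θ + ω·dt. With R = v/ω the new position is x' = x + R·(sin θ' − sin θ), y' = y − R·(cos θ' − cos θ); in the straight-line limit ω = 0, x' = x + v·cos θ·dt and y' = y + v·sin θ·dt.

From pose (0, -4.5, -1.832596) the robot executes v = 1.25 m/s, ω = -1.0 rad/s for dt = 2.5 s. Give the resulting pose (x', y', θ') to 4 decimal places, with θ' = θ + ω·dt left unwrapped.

θ' = -1.8326 + -1.0·2.5 = -4.3326
R = v/ω = 1.25/-1.0 = -1.2500
x' = 0 + -1.2500·(sin -4.3326 − sin -1.8326) = -2.3683
y' = -4.5 − -1.2500·(cos -4.3326 − cos -1.8326) = -4.6399

(-2.3683, -4.6399, -4.3326)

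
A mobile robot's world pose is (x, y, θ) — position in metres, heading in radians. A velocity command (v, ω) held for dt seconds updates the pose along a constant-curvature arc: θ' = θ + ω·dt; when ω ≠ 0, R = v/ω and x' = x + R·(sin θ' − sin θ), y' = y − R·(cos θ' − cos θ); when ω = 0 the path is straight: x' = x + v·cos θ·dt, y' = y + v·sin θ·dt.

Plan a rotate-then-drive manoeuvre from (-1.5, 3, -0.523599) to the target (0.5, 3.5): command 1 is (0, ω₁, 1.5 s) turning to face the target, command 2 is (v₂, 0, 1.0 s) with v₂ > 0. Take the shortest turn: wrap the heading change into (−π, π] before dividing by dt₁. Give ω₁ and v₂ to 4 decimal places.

ω₁ = 0.5124, v₂ = 2.0616

heading to target = atan2(3.5−3, 0.5−-1.5) = 0.2450
Δθ = wrap(0.2450 − -0.5236) = 0.7686; ω₁ = Δθ/dt₁ = 0.5124
distance = √((0.5−-1.5)² + (3.5−3)²) = 2.0616; v₂ = distance/dt₂ = 2.0616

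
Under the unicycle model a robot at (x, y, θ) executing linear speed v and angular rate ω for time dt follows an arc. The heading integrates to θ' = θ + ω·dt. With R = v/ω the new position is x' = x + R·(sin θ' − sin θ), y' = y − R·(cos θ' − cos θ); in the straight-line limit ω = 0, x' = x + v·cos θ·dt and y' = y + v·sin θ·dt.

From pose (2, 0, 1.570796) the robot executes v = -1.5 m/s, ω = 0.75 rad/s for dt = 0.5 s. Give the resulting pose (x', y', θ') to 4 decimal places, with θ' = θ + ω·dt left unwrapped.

θ' = 1.5708 + 0.75·0.5 = 1.9458
R = v/ω = -1.5/0.75 = -2.0000
x' = 2 + -2.0000·(sin 1.9458 − sin 1.5708) = 2.1390
y' = 0 − -2.0000·(cos 1.9458 − cos 1.5708) = -0.7325

(2.1390, -0.7325, 1.9458)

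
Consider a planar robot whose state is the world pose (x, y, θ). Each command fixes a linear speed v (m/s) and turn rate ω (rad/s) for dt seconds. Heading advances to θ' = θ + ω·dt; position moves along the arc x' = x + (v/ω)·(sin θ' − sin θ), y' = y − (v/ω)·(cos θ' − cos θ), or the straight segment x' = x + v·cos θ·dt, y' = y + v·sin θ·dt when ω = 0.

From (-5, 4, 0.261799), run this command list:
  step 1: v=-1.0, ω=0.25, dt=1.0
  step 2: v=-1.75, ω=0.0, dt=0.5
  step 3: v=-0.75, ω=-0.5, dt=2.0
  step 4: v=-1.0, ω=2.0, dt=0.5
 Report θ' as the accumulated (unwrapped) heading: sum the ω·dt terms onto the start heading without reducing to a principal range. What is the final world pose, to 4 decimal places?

(-8.6042, 3.1726, 0.5118)

step 1: θ'=0.5118 (R=-4.0000) → pose (-5.9237, 3.6238, 0.5118)
step 2: θ'=0.5118 (straight) → pose (-6.6866, 3.1952, 0.5118)
step 3: θ'=-0.4882 (R=1.5000) → pose (-8.1248, 3.1783, -0.4882)
step 4: θ'=0.5118 (R=-0.5000) → pose (-8.6042, 3.1726, 0.5118)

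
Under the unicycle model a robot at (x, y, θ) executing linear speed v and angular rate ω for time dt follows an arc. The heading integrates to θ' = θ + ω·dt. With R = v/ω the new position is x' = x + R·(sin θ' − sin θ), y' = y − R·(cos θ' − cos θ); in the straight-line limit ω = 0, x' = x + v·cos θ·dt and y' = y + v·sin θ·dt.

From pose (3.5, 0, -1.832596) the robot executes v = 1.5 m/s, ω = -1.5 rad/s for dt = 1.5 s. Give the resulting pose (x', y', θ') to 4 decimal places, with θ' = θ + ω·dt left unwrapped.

(1.7259, -0.3302, -4.0826)

θ' = -1.8326 + -1.5·1.5 = -4.0826
R = v/ω = 1.5/-1.5 = -1.0000
x' = 3.5 + -1.0000·(sin -4.0826 − sin -1.8326) = 1.7259
y' = 0 − -1.0000·(cos -4.0826 − cos -1.8326) = -0.3302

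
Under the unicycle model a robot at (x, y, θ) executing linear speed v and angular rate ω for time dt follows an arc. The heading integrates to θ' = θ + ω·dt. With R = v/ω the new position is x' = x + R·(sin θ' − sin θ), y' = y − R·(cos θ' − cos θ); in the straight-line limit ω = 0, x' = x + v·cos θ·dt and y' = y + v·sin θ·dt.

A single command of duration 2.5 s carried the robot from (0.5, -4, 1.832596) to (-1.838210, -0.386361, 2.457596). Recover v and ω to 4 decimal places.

v = 1.7500, ω = 0.2500

Δθ = 2.457596 − 1.832596 = 0.625000
ω = Δθ/dt = 0.625000/2.5 = 0.2500
R = −Δy/(cos θ' − cos θ) = 7.0000
v = R·ω = 7.0000·0.2500 = 1.7500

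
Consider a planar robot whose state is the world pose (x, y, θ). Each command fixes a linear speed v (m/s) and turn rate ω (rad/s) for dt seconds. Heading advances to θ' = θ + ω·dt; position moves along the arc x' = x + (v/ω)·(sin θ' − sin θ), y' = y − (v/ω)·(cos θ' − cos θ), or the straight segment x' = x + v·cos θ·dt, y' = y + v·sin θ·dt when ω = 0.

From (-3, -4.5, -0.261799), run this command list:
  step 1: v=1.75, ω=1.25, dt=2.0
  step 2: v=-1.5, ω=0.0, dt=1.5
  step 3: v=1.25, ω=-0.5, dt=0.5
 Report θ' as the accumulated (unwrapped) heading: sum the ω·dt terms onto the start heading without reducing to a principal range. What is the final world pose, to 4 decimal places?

step 1: θ'=2.2382 (R=1.4000) → pose (-1.5381, -2.2812, 2.2382)
step 2: θ'=2.2382 (straight) → pose (-0.1454, -4.0484, 2.2382)
step 3: θ'=1.9882 (R=-2.5000) → pose (-0.4672, -3.5145, 1.9882)

(-0.4672, -3.5145, 1.9882)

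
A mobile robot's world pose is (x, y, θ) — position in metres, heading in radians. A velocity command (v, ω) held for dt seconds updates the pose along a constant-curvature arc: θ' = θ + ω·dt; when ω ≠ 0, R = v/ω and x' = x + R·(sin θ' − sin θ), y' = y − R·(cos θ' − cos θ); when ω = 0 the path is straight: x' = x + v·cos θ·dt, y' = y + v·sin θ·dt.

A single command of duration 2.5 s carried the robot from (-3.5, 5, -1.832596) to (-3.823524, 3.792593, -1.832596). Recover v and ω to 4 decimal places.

Δθ = -1.832596 − -1.832596 = 0.000000
ω = Δθ/dt = 0.000000/2.5 = 0.0000
ω = 0 → v = (Δx·cos θ + Δy·sin θ)/dt = 0.5000

v = 0.5000, ω = 0.0000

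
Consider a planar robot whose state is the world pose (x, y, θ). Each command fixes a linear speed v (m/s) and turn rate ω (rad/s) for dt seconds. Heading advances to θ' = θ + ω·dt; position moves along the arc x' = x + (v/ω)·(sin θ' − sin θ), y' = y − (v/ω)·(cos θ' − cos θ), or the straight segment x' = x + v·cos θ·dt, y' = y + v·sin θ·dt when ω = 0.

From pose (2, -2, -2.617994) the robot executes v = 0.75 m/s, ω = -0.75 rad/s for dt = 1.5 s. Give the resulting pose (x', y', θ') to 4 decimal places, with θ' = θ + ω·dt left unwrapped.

θ' = -2.6180 + -0.75·1.5 = -3.7430
R = v/ω = 0.75/-0.75 = -1.0000
x' = 2 + -1.0000·(sin -3.7430 − sin -2.6180) = 0.9342
y' = -2 − -1.0000·(cos -3.7430 − cos -2.6180) = -1.9585

(0.9342, -1.9585, -3.7430)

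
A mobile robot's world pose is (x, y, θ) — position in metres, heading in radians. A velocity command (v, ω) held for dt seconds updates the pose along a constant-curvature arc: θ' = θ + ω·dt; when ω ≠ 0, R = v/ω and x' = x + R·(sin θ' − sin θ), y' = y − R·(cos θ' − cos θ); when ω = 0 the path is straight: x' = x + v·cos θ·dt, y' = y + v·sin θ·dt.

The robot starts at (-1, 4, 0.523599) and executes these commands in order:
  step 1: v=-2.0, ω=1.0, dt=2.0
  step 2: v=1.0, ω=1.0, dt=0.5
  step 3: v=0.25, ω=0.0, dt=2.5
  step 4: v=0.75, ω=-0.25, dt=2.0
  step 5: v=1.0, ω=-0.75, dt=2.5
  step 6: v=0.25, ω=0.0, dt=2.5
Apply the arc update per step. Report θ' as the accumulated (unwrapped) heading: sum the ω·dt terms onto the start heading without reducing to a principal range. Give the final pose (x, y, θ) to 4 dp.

(-3.1610, 3.9503, 0.6486)

step 1: θ'=2.5236 (R=-2.0000) → pose (-1.1588, 0.6379, 2.5236)
step 2: θ'=3.0236 (R=1.0000) → pose (-1.6205, 0.8159, 3.0236)
step 3: θ'=3.0236 (straight) → pose (-2.2411, 0.8894, 3.0236)
step 4: θ'=2.5236 (R=-3.0000) → pose (-3.6262, 1.4235, 2.5236)
step 5: θ'=0.6486 (R=-1.3333) → pose (-3.6591, 3.5728, 0.6486)
step 6: θ'=0.6486 (straight) → pose (-3.1610, 3.9503, 0.6486)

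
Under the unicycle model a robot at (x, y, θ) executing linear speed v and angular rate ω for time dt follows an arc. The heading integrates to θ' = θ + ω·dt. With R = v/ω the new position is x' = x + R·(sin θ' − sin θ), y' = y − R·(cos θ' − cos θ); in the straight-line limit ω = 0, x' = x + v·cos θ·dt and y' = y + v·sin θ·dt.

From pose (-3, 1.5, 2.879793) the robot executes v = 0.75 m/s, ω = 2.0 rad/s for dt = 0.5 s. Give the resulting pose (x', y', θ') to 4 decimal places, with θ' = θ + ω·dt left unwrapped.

(-3.3494, 1.4152, 3.8798)

θ' = 2.8798 + 2.0·0.5 = 3.8798
R = v/ω = 0.75/2.0 = 0.3750
x' = -3 + 0.3750·(sin 3.8798 − sin 2.8798) = -3.3494
y' = 1.5 − 0.3750·(cos 3.8798 − cos 2.8798) = 1.4152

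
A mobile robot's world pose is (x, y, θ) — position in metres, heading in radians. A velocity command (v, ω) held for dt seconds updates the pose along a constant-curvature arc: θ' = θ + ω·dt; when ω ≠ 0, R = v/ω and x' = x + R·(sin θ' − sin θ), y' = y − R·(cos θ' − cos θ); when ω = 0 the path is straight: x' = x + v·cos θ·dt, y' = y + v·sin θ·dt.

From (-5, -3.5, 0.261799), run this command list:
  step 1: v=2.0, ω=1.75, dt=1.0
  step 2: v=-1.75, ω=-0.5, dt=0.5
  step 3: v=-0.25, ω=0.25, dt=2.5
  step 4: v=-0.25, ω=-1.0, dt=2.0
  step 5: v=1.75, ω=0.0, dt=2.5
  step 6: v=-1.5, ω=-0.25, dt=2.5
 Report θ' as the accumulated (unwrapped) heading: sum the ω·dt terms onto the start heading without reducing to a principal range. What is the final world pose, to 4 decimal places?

(-3.3987, -2.3135, -0.2382)

step 1: θ'=2.0118 (R=1.1429) → pose (-4.2623, -1.9083, 2.0118)
step 2: θ'=1.7618 (R=3.5000) → pose (-3.9911, -2.7378, 1.7618)
step 3: θ'=2.3868 (R=-1.0000) → pose (-3.6944, -3.2763, 2.3868)
step 4: θ'=0.3868 (R=0.2500) → pose (-3.7714, -3.6900, 0.3868)
step 5: θ'=0.3868 (straight) → pose (0.2804, -2.0396, 0.3868)
step 6: θ'=-0.2382 (R=6.0000) → pose (-3.3987, -2.3135, -0.2382)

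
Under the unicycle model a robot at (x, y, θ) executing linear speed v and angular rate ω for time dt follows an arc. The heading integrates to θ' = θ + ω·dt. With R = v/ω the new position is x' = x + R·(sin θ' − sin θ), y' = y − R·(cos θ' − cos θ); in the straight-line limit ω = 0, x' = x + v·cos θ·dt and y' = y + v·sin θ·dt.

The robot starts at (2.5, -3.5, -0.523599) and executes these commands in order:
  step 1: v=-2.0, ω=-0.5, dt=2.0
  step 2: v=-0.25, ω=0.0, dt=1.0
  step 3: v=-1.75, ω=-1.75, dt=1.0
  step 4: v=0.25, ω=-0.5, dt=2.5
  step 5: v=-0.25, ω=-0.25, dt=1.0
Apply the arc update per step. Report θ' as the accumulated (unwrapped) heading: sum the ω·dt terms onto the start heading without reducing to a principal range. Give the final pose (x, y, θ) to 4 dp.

step 1: θ'=-1.5236 (R=4.0000) → pose (0.5045, -0.2246, -1.5236)
step 2: θ'=-1.5236 (straight) → pose (0.4927, 0.0251, -1.5236)
step 3: θ'=-3.2736 (R=1.0000) → pose (1.6232, 1.0636, -3.2736)
step 4: θ'=-4.5236 (R=-0.5000) → pose (1.1979, 1.4654, -4.5236)
step 5: θ'=-4.7736 (R=1.0000) → pose (1.2138, 1.2166, -4.7736)

(1.2138, 1.2166, -4.7736)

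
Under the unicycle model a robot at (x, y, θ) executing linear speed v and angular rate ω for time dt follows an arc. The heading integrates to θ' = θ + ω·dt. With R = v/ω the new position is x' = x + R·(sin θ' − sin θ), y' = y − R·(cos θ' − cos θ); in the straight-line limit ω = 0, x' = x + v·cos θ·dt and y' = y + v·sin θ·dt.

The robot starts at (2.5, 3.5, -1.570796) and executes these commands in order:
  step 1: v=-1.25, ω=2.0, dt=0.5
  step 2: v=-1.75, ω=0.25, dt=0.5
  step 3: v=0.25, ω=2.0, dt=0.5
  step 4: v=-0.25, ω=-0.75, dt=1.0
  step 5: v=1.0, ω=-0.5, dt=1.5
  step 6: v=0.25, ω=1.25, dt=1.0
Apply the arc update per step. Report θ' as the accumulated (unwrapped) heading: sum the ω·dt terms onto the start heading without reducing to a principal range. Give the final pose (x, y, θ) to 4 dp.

step 1: θ'=-0.5708 (R=-0.6250) → pose (2.2127, 4.0259, -0.5708)
step 2: θ'=-0.4458 (R=-7.0000) → pose (1.4488, 4.4515, -0.4458)
step 3: θ'=0.5542 (R=0.1250) → pose (1.5685, 4.4580, 0.5542)
step 4: θ'=-0.1958 (R=0.3333) → pose (1.3282, 4.4145, -0.1958)
step 5: θ'=-0.9458 (R=-2.0000) → pose (2.5610, 3.6229, -0.9458)
step 6: θ'=0.3042 (R=0.2000) → pose (2.7831, 3.5491, 0.3042)

(2.7831, 3.5491, 0.3042)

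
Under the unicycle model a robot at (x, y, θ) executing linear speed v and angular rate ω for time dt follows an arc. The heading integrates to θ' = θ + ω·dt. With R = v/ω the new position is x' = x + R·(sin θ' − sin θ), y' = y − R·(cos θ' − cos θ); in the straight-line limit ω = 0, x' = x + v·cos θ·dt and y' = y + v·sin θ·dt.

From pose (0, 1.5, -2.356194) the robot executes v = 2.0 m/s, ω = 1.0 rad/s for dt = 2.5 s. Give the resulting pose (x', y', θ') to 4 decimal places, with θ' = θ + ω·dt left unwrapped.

θ' = -2.3562 + 1.0·2.5 = 0.1438
R = v/ω = 2.0/1.0 = 2.0000
x' = 0 + 2.0000·(sin 0.1438 − sin -2.3562) = 1.7008
y' = 1.5 − 2.0000·(cos 0.1438 − cos -2.3562) = -1.8936

(1.7008, -1.8936, 0.1438)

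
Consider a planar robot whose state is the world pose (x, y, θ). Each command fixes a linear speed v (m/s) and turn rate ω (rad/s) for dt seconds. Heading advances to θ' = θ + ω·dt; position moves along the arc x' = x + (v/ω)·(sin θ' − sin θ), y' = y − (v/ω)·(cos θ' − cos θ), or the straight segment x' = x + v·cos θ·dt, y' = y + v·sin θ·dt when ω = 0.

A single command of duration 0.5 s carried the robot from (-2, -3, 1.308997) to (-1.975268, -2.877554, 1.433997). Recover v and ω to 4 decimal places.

v = 0.2500, ω = 0.2500

Δθ = 1.433997 − 1.308997 = 0.125000
ω = Δθ/dt = 0.125000/0.5 = 0.2500
R = −Δy/(cos θ' − cos θ) = 1.0000
v = R·ω = 1.0000·0.2500 = 0.2500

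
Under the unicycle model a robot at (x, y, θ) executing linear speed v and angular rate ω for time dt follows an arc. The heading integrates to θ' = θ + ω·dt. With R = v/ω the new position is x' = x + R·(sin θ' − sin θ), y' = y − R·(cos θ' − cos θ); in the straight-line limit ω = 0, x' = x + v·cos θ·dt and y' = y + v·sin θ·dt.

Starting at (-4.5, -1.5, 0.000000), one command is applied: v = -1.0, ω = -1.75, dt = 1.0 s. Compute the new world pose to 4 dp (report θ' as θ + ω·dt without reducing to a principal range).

θ' = 0.0000 + -1.75·1.0 = -1.7500
R = v/ω = -1.0/-1.75 = 0.5714
x' = -4.5 + 0.5714·(sin -1.7500 − sin 0.0000) = -5.0623
y' = -1.5 − 0.5714·(cos -1.7500 − cos 0.0000) = -0.8267

(-5.0623, -0.8267, -1.7500)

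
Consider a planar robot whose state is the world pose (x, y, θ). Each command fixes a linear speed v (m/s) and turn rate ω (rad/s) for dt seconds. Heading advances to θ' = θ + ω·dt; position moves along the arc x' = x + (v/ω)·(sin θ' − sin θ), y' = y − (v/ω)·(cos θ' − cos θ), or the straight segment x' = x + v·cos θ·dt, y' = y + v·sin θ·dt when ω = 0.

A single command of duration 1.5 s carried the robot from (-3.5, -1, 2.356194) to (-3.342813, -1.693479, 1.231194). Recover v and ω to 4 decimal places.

v = -0.5000, ω = -0.7500

Δθ = 1.231194 − 2.356194 = -1.125000
ω = Δθ/dt = -1.125000/1.5 = -0.7500
R = −Δy/(cos θ' − cos θ) = 0.6667
v = R·ω = 0.6667·-0.7500 = -0.5000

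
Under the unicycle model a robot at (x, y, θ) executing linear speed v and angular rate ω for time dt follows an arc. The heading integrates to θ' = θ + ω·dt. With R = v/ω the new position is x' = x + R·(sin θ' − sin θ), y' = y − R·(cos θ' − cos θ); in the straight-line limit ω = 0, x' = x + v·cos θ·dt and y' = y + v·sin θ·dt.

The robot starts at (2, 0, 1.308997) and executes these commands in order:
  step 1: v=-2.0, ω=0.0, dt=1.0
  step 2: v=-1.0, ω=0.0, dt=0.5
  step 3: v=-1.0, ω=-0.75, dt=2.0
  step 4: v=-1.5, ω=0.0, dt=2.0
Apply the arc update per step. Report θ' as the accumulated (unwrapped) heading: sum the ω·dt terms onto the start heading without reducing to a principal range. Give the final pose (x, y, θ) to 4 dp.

(-3.1335, -2.8093, -0.1910)

step 1: θ'=1.3090 (straight) → pose (1.4824, -1.9319, 1.3090)
step 2: θ'=1.3090 (straight) → pose (1.3530, -2.4148, 1.3090)
step 3: θ'=-0.1910 (R=1.3333) → pose (-0.1881, -3.3788, -0.1910)
step 4: θ'=-0.1910 (straight) → pose (-3.1335, -2.8093, -0.1910)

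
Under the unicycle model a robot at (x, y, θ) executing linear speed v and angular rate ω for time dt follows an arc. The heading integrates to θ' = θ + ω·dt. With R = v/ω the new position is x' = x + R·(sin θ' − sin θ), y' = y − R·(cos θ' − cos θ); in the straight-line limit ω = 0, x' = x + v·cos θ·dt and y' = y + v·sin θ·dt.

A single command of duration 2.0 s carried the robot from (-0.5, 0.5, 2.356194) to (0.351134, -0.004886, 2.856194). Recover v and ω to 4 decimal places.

v = -0.5000, ω = 0.2500

Δθ = 2.856194 − 2.356194 = 0.500000
ω = Δθ/dt = 0.500000/2.0 = 0.2500
R = Δx/(sin θ' − sin θ) = -2.0000
v = R·ω = -2.0000·0.2500 = -0.5000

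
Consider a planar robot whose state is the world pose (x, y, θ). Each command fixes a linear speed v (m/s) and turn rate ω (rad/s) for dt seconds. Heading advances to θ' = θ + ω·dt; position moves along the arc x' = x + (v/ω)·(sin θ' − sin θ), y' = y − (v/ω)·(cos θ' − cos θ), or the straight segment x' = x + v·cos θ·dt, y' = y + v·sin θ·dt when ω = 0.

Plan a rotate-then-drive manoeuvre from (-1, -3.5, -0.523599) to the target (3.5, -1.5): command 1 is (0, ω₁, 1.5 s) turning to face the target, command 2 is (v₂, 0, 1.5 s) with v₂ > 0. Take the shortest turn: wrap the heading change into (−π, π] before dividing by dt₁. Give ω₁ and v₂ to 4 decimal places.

ω₁ = 0.6279, v₂ = 3.2830

heading to target = atan2(-1.5−-3.5, 3.5−-1) = 0.4182
Δθ = wrap(0.4182 − -0.5236) = 0.9418; ω₁ = Δθ/dt₁ = 0.6279
distance = √((3.5−-1)² + (-1.5−-3.5)²) = 4.9244; v₂ = distance/dt₂ = 3.2830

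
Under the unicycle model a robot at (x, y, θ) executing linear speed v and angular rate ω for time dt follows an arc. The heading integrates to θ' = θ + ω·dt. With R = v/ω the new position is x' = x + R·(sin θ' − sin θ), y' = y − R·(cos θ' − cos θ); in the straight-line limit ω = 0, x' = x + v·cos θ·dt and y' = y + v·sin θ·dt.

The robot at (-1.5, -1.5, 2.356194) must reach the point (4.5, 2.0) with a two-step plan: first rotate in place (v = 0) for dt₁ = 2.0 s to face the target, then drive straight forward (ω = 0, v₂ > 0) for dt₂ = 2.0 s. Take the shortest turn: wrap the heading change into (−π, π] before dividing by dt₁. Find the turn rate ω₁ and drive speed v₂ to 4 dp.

ω₁ = -0.9141, v₂ = 3.4731

heading to target = atan2(2−-1.5, 4.5−-1.5) = 0.5281
Δθ = wrap(0.5281 − 2.3562) = -1.8281; ω₁ = Δθ/dt₁ = -0.9141
distance = √((4.5−-1.5)² + (2−-1.5)²) = 6.9462; v₂ = distance/dt₂ = 3.4731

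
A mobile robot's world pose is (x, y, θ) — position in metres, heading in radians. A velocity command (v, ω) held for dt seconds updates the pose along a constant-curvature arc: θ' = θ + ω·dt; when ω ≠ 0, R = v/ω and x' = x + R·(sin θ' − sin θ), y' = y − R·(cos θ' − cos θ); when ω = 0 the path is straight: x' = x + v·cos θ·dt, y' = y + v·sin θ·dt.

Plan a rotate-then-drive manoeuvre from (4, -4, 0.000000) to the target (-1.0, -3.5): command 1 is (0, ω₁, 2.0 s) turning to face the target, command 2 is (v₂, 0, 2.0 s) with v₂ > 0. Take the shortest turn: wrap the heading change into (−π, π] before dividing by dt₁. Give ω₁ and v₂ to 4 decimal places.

ω₁ = 1.5210, v₂ = 2.5125

heading to target = atan2(-3.5−-4, -1−4) = 3.0419
Δθ = wrap(3.0419 − 0.0000) = 3.0419; ω₁ = Δθ/dt₁ = 1.5210
distance = √((-1−4)² + (-3.5−-4)²) = 5.0249; v₂ = distance/dt₂ = 2.5125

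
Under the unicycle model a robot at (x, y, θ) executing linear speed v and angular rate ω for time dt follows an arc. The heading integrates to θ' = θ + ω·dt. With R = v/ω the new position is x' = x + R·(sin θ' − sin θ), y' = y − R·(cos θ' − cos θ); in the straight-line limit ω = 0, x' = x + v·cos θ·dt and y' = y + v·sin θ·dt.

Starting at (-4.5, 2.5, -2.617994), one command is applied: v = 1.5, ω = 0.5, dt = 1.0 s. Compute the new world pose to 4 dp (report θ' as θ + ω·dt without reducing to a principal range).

θ' = -2.6180 + 0.5·1.0 = -2.1180
R = v/ω = 1.5/0.5 = 3.0000
x' = -4.5 + 3.0000·(sin -2.1180 − sin -2.6180) = -5.5620
y' = 2.5 − 3.0000·(cos -2.1180 − cos -2.6180) = 1.4628

(-5.5620, 1.4628, -2.1180)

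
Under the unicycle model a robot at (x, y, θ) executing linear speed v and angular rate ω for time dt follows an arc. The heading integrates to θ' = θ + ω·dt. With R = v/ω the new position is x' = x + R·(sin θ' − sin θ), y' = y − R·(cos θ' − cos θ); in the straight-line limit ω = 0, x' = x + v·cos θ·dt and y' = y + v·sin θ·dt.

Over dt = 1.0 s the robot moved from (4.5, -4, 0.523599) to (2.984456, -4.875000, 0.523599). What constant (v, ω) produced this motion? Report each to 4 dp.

Δθ = 0.523599 − 0.523599 = 0.000000
ω = Δθ/dt = 0.000000/1.0 = 0.0000
ω = 0 → v = (Δx·cos θ + Δy·sin θ)/dt = -1.7500

v = -1.7500, ω = 0.0000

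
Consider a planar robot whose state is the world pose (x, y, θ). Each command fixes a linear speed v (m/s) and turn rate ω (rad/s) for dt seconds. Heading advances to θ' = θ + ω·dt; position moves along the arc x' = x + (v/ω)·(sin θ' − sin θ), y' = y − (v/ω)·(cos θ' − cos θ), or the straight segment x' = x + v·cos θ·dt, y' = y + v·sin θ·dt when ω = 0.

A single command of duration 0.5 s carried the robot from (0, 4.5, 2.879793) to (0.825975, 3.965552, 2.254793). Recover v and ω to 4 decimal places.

v = -2.0000, ω = -1.2500

Δθ = 2.254793 − 2.879793 = -0.625000
ω = Δθ/dt = -0.625000/0.5 = -1.2500
R = Δx/(sin θ' − sin θ) = 1.6000
v = R·ω = 1.6000·-1.2500 = -2.0000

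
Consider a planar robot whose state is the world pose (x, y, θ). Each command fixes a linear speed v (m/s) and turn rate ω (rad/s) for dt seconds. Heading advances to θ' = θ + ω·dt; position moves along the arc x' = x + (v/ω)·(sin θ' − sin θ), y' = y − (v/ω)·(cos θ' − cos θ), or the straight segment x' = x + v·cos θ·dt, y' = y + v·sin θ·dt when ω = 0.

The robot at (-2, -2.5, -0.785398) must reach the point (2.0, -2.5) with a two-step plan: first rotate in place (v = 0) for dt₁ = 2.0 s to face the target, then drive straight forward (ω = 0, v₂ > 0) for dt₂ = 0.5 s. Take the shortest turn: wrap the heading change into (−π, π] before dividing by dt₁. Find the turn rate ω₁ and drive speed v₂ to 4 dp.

heading to target = atan2(-2.5−-2.5, 2−-2) = 0.0000
Δθ = wrap(0.0000 − -0.7854) = 0.7854; ω₁ = Δθ/dt₁ = 0.3927
distance = √((2−-2)² + (-2.5−-2.5)²) = 4.0000; v₂ = distance/dt₂ = 8.0000

ω₁ = 0.3927, v₂ = 8.0000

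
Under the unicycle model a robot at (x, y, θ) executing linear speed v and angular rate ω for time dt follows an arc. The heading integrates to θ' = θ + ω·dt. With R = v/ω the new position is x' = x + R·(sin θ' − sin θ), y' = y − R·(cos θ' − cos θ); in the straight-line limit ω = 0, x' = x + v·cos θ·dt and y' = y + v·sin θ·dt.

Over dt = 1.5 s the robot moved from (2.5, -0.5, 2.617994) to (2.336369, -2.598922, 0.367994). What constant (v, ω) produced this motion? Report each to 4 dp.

v = -1.7500, ω = -1.5000

Δθ = 0.367994 − 2.617994 = -2.250000
ω = Δθ/dt = -2.250000/1.5 = -1.5000
R = −Δy/(cos θ' − cos θ) = 1.1667
v = R·ω = 1.1667·-1.5000 = -1.7500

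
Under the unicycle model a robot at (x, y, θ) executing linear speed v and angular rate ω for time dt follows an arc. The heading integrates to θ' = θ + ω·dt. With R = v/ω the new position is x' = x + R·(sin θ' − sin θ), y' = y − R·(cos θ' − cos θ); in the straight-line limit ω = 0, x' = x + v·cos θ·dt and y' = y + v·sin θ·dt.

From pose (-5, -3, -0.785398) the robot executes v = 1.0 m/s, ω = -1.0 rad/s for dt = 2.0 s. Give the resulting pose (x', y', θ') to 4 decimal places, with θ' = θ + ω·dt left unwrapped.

(-5.3584, -4.6443, -2.7854)

θ' = -0.7854 + -1.0·2.0 = -2.7854
R = v/ω = 1.0/-1.0 = -1.0000
x' = -5 + -1.0000·(sin -2.7854 − sin -0.7854) = -5.3584
y' = -3 − -1.0000·(cos -2.7854 − cos -0.7854) = -4.6443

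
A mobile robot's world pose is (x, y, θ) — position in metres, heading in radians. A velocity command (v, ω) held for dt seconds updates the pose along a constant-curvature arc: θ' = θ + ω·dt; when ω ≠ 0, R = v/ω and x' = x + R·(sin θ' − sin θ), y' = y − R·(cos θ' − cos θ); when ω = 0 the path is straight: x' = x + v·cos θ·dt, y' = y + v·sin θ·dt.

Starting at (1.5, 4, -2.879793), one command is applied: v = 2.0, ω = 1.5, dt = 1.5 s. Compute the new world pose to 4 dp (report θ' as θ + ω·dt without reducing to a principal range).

(1.0598, 1.6346, -0.6298)

θ' = -2.8798 + 1.5·1.5 = -0.6298
R = v/ω = 2.0/1.5 = 1.3333
x' = 1.5 + 1.3333·(sin -0.6298 − sin -2.8798) = 1.0598
y' = 4 − 1.3333·(cos -0.6298 − cos -2.8798) = 1.6346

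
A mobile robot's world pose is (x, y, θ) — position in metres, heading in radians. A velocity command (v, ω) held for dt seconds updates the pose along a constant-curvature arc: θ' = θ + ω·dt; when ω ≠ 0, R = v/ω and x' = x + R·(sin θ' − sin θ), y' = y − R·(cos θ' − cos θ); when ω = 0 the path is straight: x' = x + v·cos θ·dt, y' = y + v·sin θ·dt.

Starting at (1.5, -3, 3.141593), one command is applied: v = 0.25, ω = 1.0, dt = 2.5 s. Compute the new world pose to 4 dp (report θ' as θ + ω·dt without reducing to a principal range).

(1.3504, -3.4503, 5.6416)

θ' = 3.1416 + 1.0·2.5 = 5.6416
R = v/ω = 0.25/1.0 = 0.2500
x' = 1.5 + 0.2500·(sin 5.6416 − sin 3.1416) = 1.3504
y' = -3 − 0.2500·(cos 5.6416 − cos 3.1416) = -3.4503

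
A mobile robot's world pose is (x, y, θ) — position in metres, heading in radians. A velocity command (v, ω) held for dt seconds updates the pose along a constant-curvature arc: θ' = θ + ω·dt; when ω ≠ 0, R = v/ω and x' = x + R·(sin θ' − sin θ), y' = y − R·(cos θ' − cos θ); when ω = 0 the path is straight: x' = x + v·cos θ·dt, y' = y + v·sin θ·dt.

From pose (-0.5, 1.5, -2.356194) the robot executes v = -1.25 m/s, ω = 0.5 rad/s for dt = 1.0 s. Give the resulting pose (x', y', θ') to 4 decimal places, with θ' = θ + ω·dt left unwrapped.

θ' = -2.3562 + 0.5·1.0 = -1.8562
R = v/ω = -1.25/0.5 = -2.5000
x' = -0.5 + -2.5000·(sin -1.8562 − sin -2.3562) = 0.1311
y' = 1.5 − -2.5000·(cos -1.8562 − cos -2.3562) = 2.5639

(0.1311, 2.5639, -1.8562)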